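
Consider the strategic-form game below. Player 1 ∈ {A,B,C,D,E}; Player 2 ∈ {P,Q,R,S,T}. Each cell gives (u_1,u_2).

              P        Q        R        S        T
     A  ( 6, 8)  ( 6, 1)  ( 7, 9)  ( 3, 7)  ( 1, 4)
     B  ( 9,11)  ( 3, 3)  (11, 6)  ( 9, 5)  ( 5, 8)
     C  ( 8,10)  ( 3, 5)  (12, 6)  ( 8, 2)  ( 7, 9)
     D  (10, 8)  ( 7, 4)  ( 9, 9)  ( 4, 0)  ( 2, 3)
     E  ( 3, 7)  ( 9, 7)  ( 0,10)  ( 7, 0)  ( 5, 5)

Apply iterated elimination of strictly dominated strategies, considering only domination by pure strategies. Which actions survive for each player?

Survivors P1:{B,C,D} P2:{P,R}

P1 drop A (D beats it: P:10>6 Q:7>6 R:9>7 S:4>3 T:2>1)
P2 drop Q (R beats it: B:6>3 C:6>5 D:9>4 E:10>7)
P1 drop E (C beats it: P:8>3 R:12>0 S:8>7 T:7>5)
P2 drop S (P beats it: B:11>5 C:10>2 D:8>0)
P2 drop T (P beats it: B:11>8 C:10>9 D:8>3)
P1→{B,C,D} P2→{P,R}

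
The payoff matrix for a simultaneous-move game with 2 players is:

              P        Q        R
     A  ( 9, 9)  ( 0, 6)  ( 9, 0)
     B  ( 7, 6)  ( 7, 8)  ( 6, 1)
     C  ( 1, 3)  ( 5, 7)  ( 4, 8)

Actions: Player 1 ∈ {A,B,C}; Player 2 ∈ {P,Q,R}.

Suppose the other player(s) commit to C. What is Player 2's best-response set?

argmax u_2 = {R}

u_2(P vs C) = 3
u_2(Q vs C) = 7
u_2(R vs C) = 8
max payoff 8 at {R}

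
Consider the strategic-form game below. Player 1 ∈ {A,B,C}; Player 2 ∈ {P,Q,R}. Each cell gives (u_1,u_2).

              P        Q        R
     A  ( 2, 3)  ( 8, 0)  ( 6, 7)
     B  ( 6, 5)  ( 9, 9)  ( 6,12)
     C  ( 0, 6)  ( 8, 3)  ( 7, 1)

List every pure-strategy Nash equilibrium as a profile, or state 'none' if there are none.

(A,P): not NE [P1→B gives 6>2; P2→R gives 7>3]
(A,Q): not NE [P1→B gives 9>8; P2→R gives 7>0]
(A,R): not NE [P1→C gives 7>6]
(B,P): not NE [P2→R gives 12>5]
(B,Q): not NE [P2→R gives 12>9]
(B,R): not NE [P1→C gives 7>6]
(C,P): not NE [P1→B gives 6>0]
(C,Q): not NE [P1→B gives 9>8; P2→P gives 6>3]
(C,R): not NE [P2→P gives 6>1]

Equilibria: none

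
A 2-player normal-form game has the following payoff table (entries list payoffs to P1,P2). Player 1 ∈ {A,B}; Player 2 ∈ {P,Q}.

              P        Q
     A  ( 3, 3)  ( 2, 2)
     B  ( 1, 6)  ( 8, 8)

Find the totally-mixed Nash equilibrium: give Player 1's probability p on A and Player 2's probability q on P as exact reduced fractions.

(p,q) = (2/3, 3/4)

P1 indiff ⇒ q·3+(1-q)·2 = q·1+(1-q)·8 ⇒ q(2) = (1-q)(6) ⇒ q = 3/4
P2 indiff ⇒ p·3+(1-p)·6 = p·2+(1-p)·8 ⇒ p(1) = (1-p)(2) ⇒ p = 2/3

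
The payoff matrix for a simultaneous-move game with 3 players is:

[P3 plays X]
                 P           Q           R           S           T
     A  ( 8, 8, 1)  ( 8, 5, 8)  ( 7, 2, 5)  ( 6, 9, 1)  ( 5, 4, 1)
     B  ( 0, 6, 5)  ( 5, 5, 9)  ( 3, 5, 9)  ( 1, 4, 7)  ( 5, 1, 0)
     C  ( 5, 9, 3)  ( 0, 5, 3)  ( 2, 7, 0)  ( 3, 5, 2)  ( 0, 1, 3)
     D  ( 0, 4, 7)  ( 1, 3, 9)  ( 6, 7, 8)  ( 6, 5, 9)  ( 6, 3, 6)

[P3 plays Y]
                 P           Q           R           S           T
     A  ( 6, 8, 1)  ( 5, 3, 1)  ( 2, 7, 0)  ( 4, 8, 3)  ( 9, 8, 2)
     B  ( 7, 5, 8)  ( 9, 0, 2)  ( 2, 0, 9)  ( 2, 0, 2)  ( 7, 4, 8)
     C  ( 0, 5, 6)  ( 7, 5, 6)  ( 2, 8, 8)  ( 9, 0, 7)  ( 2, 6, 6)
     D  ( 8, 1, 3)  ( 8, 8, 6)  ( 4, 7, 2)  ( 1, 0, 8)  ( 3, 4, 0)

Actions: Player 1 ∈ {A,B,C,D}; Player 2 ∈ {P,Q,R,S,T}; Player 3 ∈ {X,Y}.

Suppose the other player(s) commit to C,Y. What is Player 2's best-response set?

argmax u_2 = {R}

u_2(P vs C,Y) = 5
u_2(Q vs C,Y) = 5
u_2(R vs C,Y) = 8
u_2(S vs C,Y) = 0
u_2(T vs C,Y) = 6
max payoff 8 at {R}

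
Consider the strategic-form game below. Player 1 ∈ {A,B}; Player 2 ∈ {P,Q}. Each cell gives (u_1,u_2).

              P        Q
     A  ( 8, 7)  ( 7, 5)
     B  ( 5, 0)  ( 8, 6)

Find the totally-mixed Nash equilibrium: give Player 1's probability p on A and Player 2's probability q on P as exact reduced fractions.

p=3/4, q=1/4

P1 indiff ⇒ q·8+(1-q)·7 = q·5+(1-q)·8 ⇒ q(3) = (1-q)(1) ⇒ q = 1/4
P2 indiff ⇒ p·7+(1-p)·0 = p·5+(1-p)·6 ⇒ p(2) = (1-p)(6) ⇒ p = 3/4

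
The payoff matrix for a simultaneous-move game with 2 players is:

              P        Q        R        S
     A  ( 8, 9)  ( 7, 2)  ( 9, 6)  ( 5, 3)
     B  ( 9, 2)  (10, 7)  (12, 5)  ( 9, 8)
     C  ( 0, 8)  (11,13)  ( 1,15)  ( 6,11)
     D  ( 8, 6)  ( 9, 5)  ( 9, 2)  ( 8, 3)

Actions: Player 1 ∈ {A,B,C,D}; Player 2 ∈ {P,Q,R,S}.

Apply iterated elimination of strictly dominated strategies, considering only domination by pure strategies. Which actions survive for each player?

P1 drop A (B beats it: P:9>8 Q:10>7 R:12>9 S:9>5)
P1 drop D (B beats it: P:9>8 Q:10>9 R:12>9 S:9>8)
P2 drop P (Q beats it: B:7>2 C:13>8)
P1→{B,C} P2→{Q,R,S}

Remaining: P1:{B,C} P2:{Q,R,S}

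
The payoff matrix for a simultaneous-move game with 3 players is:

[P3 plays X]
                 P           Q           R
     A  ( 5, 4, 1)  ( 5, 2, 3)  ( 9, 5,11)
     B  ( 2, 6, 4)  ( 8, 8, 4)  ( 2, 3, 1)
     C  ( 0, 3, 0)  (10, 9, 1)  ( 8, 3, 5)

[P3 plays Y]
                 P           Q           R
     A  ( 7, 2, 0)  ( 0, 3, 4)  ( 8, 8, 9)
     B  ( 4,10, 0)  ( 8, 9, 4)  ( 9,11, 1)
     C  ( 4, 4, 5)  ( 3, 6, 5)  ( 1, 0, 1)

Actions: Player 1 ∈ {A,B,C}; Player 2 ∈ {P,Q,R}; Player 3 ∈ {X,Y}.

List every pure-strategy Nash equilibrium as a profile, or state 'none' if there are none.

(A,P,X): not NE [P2→R gives 5>4]
(A,P,Y): not NE [P2→R gives 8>2; P3→X gives 1>0]
(A,Q,X): not NE [P1→C gives 10>5; P2→R gives 5>2; P3→Y gives 4>3]
(A,Q,Y): not NE [P1→B gives 8>0; P2→R gives 8>3]
(A,R,X): NE
(A,R,Y): not NE [P1→B gives 9>8; P3→X gives 11>9]
(B,P,X): not NE [P1→A gives 5>2; P2→Q gives 8>6]
(B,P,Y): not NE [P1→A gives 7>4; P2→R gives 11>10; P3→X gives 4>0]
(B,Q,X): not NE [P1→C gives 10>8]
(B,Q,Y): not NE [P2→R gives 11>9]
(B,R,X): not NE [P1→A gives 9>2; P2→Q gives 8>3]
(B,R,Y): NE
(C,P,X): not NE [P1→A gives 5>0; P2→Q gives 9>3; P3→Y gives 5>0]
(C,P,Y): not NE [P1→A gives 7>4; P2→Q gives 6>4]
(C,Q,X): not NE [P3→Y gives 5>1]
(C,Q,Y): not NE [P1→B gives 8>3]
(C,R,X): not NE [P1→A gives 9>8; P2→Q gives 9>3]
(C,R,Y): not NE [P1→B gives 9>1; P2→Q gives 6>0; P3→X gives 5>1]

Nash profiles: (A,R,X), (B,R,Y)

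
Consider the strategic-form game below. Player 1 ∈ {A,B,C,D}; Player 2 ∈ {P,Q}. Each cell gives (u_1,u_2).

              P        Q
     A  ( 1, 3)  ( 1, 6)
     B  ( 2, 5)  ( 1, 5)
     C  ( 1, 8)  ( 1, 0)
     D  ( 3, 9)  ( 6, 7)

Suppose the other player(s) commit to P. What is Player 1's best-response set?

P1 best: {D}

u_1(A vs P) = 1
u_1(B vs P) = 2
u_1(C vs P) = 1
u_1(D vs P) = 3
max payoff 3 at {D}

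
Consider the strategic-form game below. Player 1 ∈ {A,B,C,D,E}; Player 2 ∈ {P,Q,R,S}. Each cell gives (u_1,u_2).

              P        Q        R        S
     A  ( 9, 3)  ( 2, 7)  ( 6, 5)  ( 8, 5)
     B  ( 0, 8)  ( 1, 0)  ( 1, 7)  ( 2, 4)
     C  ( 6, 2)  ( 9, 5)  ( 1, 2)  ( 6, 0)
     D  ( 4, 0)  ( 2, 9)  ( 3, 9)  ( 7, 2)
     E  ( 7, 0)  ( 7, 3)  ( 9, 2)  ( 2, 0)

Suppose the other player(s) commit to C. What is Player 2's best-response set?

u_2(P vs C) = 2
u_2(Q vs C) = 5
u_2(R vs C) = 2
u_2(S vs C) = 0
max payoff 5 at {Q}

BR_2 = {Q}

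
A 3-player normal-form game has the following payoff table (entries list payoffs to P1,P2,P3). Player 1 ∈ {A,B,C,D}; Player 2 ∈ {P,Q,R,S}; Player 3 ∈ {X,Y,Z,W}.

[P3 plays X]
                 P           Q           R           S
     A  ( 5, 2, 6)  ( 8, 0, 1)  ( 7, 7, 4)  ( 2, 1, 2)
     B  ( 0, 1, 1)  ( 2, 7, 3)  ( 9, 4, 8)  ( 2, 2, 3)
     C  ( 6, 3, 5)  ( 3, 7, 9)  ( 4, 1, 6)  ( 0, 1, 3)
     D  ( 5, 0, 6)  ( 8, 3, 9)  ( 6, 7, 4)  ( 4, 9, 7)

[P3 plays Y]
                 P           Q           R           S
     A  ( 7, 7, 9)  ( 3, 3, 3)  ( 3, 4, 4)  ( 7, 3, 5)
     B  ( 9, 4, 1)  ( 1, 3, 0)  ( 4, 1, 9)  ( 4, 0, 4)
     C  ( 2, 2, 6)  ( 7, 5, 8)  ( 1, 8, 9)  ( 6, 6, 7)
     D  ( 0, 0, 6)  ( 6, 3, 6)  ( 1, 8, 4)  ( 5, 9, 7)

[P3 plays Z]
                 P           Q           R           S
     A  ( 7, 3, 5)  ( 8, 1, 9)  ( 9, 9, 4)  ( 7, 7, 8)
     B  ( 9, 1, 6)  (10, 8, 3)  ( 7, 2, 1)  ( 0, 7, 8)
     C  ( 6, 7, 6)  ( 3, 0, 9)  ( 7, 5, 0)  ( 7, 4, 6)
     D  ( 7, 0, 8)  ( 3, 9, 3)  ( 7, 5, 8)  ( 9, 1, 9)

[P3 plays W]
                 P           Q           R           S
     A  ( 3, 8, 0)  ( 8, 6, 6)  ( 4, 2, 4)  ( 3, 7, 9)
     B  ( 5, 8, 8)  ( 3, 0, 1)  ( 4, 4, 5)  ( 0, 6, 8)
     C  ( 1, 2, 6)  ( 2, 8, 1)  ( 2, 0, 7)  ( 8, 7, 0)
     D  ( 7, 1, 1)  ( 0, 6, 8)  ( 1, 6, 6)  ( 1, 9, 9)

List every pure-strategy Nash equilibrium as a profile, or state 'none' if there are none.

NE set: (A,R,Z), (B,Q,Z)

(A,P,X): not NE [P1→C gives 6>5; P2→R gives 7>2; P3→Y gives 9>6]
(A,P,Y): not NE [P1→B gives 9>7]
(A,P,Z): not NE [P1→B gives 9>7; P2→R gives 9>3; P3→Y gives 9>5]
(A,P,W): not NE [P1→D gives 7>3; P3→Y gives 9>0]
(A,Q,X): not NE [P2→R gives 7>0; P3→Z gives 9>1]
(A,Q,Y): not NE [P1→C gives 7>3; P2→P gives 7>3; P3→Z gives 9>3]
(A,Q,Z): not NE [P1→B gives 10>8; P2→R gives 9>1]
(A,Q,W): not NE [P2→P gives 8>6; P3→Z gives 9>6]
(A,R,X): not NE [P1→B gives 9>7]
(A,R,Y): not NE [P1→B gives 4>3; P2→P gives 7>4]
(A,R,Z): NE
(A,R,W): not NE [P2→P gives 8>2]
(A,S,X): not NE [P1→D gives 4>2; P2→R gives 7>1; P3→W gives 9>2]
(A,S,Y): not NE [P2→P gives 7>3; P3→W gives 9>5]
(A,S,Z): not NE [P1→D gives 9>7; P2→R gives 9>7; P3→W gives 9>8]
(A,S,W): not NE [P1→C gives 8>3; P2→P gives 8>7]
(B,P,X): not NE [P1→C gives 6>0; P2→Q gives 7>1; P3→W gives 8>1]
(B,P,Y): not NE [P3→W gives 8>1]
(B,P,Z): not NE [P2→Q gives 8>1; P3→W gives 8>6]
(B,P,W): not NE [P1→D gives 7>5]
(B,Q,X): not NE [P1→D gives 8>2]
(B,Q,Y): not NE [P1→C gives 7>1; P2→P gives 4>3; P3→Z gives 3>0]
(B,Q,Z): NE
(B,Q,W): not NE [P1→A gives 8>3; P2→P gives 8>0; P3→Z gives 3>1]
(B,R,X): not NE [P2→Q gives 7>4; P3→Y gives 9>8]
(B,R,Y): not NE [P2→P gives 4>1]
(B,R,Z): not NE [P1→A gives 9>7; P2→Q gives 8>2; P3→Y gives 9>1]
(B,R,W): not NE [P2→P gives 8>4; P3→Y gives 9>5]
(B,S,X): not NE [P1→D gives 4>2; P2→Q gives 7>2; P3→W gives 8>3]
(B,S,Y): not NE [P1→A gives 7>4; P2→P gives 4>0; P3→W gives 8>4]
(B,S,Z): not NE [P1→D gives 9>0; P2→Q gives 8>7]
(B,S,W): not NE [P1→C gives 8>0; P2→P gives 8>6]
(C,P,X): not NE [P2→Q gives 7>3; P3→W gives 6>5]
(C,P,Y): not NE [P1→B gives 9>2; P2→R gives 8>2]
(C,P,Z): not NE [P1→B gives 9>6]
(C,P,W): not NE [P1→D gives 7>1; P2→Q gives 8>2]
(C,Q,X): not NE [P1→D gives 8>3]
(C,Q,Y): not NE [P2→R gives 8>5; P3→Z gives 9>8]
(C,Q,Z): not NE [P1→B gives 10>3; P2→P gives 7>0]
(C,Q,W): not NE [P1→A gives 8>2; P3→Z gives 9>1]
(C,R,X): not NE [P1→B gives 9>4; P2→Q gives 7>1; P3→Y gives 9>6]
(C,R,Y): not NE [P1→B gives 4>1]
(C,R,Z): not NE [P1→A gives 9>7; P2→P gives 7>5; P3→Y gives 9>0]
(C,R,W): not NE [P1→B gives 4>2; P2→Q gives 8>0; P3→Y gives 9>7]
(C,S,X): not NE [P1→D gives 4>0; P2→Q gives 7>1; P3→Y gives 7>3]
(C,S,Y): not NE [P1→A gives 7>6; P2→R gives 8>6]
(C,S,Z): not NE [P1→D gives 9>7; P2→P gives 7>4; P3→Y gives 7>6]
(C,S,W): not NE [P2→Q gives 8>7; P3→Y gives 7>0]
(D,P,X): not NE [P1→C gives 6>5; P2→S gives 9>0; P3→Z gives 8>6]
(D,P,Y): not NE [P1→B gives 9>0; P2→S gives 9>0; P3→Z gives 8>6]
(D,P,Z): not NE [P1→B gives 9>7; P2→Q gives 9>0]
(D,P,W): not NE [P2→S gives 9>1; P3→Z gives 8>1]
(D,Q,X): not NE [P2→S gives 9>3]
(D,Q,Y): not NE [P1→C gives 7>6; P2→S gives 9>3; P3→X gives 9>6]
(D,Q,Z): not NE [P1→B gives 10>3; P3→X gives 9>3]
(D,Q,W): not NE [P1→A gives 8>0; P2→S gives 9>6; P3→X gives 9>8]
(D,R,X): not NE [P1→B gives 9>6; P2→S gives 9>7; P3→Z gives 8>4]
(D,R,Y): not NE [P1→B gives 4>1; P2→S gives 9>8; P3→Z gives 8>4]
(D,R,Z): not NE [P1→A gives 9>7; P2→Q gives 9>5]
(D,R,W): not NE [P1→B gives 4>1; P2→S gives 9>6; P3→Z gives 8>6]
(D,S,X): not NE [P3→W gives 9>7]
(D,S,Y): not NE [P1→A gives 7>5; P3→W gives 9>7]
(D,S,Z): not NE [P2→Q gives 9>1]
(D,S,W): not NE [P1→C gives 8>1]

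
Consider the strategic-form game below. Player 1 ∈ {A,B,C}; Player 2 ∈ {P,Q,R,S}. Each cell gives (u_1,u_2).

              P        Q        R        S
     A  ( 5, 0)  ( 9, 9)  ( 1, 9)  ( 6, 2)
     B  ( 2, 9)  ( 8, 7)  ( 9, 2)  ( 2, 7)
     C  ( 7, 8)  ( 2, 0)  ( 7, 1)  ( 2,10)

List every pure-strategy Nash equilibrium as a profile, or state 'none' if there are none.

(A,P): not NE [P1→C gives 7>5; P2→R gives 9>0]
(A,Q): NE
(A,R): not NE [P1→B gives 9>1]
(A,S): not NE [P2→R gives 9>2]
(B,P): not NE [P1→C gives 7>2]
(B,Q): not NE [P1→A gives 9>8; P2→P gives 9>7]
(B,R): not NE [P2→P gives 9>2]
(B,S): not NE [P1→A gives 6>2; P2→P gives 9>7]
(C,P): not NE [P2→S gives 10>8]
(C,Q): not NE [P1→A gives 9>2; P2→S gives 10>0]
(C,R): not NE [P1→B gives 9>7; P2→S gives 10>1]
(C,S): not NE [P1→A gives 6>2]

PSNE = {(A,Q)}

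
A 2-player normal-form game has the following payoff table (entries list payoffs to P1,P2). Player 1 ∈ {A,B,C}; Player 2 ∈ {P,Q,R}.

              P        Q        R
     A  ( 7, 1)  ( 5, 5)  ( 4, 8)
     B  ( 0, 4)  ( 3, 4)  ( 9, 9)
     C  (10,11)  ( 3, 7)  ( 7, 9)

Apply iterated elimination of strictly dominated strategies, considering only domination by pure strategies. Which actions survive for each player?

P2 drop Q (R beats it: A:8>5 B:9>4 C:9>7)
P1 drop A (C beats it: P:10>7 R:7>4)
P1→{B,C} P2→{P,R}

Remaining: P1:{B,C} P2:{P,R}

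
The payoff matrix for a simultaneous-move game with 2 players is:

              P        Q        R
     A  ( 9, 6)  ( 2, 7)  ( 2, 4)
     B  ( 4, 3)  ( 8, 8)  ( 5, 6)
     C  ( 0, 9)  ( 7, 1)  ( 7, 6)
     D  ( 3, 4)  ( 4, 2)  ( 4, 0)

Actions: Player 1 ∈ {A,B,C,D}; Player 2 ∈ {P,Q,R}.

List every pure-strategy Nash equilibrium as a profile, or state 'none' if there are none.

PSNE = {(B,Q)}

(A,P): not NE [P2→Q gives 7>6]
(A,Q): not NE [P1→B gives 8>2]
(A,R): not NE [P1→C gives 7>2; P2→Q gives 7>4]
(B,P): not NE [P1→A gives 9>4; P2→Q gives 8>3]
(B,Q): NE
(B,R): not NE [P1→C gives 7>5; P2→Q gives 8>6]
(C,P): not NE [P1→A gives 9>0]
(C,Q): not NE [P1→B gives 8>7; P2→P gives 9>1]
(C,R): not NE [P2→P gives 9>6]
(D,P): not NE [P1→A gives 9>3]
(D,Q): not NE [P1→B gives 8>4; P2→P gives 4>2]
(D,R): not NE [P1→C gives 7>4; P2→P gives 4>0]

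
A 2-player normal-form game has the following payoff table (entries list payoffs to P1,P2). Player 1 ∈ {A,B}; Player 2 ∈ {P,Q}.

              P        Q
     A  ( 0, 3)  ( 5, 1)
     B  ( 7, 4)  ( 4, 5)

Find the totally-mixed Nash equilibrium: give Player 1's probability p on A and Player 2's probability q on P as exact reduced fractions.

(p,q) = (1/3, 1/8)

P1 indiff ⇒ q·0+(1-q)·5 = q·7+(1-q)·4 ⇒ q(-7) = (1-q)(-1) ⇒ q = 1/8
P2 indiff ⇒ p·3+(1-p)·4 = p·1+(1-p)·5 ⇒ p(2) = (1-p)(1) ⇒ p = 1/3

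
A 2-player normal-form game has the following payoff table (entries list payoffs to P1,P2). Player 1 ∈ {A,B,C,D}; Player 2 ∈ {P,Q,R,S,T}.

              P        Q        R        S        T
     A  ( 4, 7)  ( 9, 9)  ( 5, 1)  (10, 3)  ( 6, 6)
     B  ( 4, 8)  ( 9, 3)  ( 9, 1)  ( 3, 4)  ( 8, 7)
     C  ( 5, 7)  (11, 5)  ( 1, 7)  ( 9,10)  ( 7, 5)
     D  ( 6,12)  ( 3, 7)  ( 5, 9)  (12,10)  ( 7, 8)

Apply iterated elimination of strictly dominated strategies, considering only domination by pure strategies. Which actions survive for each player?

P2 drop R (S beats it: A:3>1 B:4>1 C:10>7 D:10>9)
P2 drop T (P beats it: A:7>6 B:8>7 C:7>5 D:12>8)
P1 drop B (C beats it: P:5>4 Q:11>9 S:9>3)
P1→{A,C,D} P2→{P,Q,S}

Remaining: P1:{A,C,D} P2:{P,Q,S}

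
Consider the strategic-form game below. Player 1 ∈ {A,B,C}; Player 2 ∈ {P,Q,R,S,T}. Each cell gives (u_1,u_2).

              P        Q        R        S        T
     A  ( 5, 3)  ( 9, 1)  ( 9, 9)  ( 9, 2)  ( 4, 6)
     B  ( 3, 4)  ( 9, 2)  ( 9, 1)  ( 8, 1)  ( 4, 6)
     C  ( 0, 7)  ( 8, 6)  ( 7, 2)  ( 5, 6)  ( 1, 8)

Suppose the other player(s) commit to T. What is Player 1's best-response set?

u_1(A vs T) = 4
u_1(B vs T) = 4
u_1(C vs T) = 1
max payoff 4 at {A,B}

P1 best: {A,B}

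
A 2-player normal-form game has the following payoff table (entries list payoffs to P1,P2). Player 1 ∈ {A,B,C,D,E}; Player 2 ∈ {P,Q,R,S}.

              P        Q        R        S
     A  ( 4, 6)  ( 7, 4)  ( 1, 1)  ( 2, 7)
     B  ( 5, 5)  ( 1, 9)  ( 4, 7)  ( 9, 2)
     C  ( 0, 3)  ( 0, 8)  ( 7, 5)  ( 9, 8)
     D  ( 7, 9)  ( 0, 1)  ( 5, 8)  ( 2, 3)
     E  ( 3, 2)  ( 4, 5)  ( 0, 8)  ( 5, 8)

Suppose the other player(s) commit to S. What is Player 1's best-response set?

u_1(A vs S) = 2
u_1(B vs S) = 9
u_1(C vs S) = 9
u_1(D vs S) = 2
u_1(E vs S) = 5
max payoff 9 at {B,C}

argmax u_1 = {B,C}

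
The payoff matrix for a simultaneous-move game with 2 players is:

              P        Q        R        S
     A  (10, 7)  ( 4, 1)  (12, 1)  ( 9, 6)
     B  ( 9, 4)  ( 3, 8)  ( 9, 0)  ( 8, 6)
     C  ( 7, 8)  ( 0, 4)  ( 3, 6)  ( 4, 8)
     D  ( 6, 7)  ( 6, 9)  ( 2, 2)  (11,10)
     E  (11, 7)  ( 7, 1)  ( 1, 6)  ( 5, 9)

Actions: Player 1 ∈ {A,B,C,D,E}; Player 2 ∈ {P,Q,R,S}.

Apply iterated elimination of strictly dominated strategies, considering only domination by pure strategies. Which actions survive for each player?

Survivors P1:{A,D,E} P2:{P,S}

P1 drop B (A beats it: P:10>9 Q:4>3 R:12>9 S:9>8)
P1 drop C (A beats it: P:10>7 Q:4>0 R:12>3 S:9>4)
P2 drop Q (S beats it: A:6>1 D:10>9 E:9>1)
P2 drop R (P beats it: A:7>1 D:7>2 E:7>6)
P1→{A,D,E} P2→{P,S}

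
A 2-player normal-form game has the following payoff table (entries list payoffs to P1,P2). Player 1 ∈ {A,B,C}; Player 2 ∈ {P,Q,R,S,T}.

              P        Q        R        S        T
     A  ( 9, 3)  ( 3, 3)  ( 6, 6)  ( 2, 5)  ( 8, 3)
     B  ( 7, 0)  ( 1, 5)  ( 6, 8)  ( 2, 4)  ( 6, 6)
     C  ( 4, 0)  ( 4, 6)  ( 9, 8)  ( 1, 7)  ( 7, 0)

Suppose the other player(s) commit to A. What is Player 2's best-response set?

BR_2 = {R}

u_2(P vs A) = 3
u_2(Q vs A) = 3
u_2(R vs A) = 6
u_2(S vs A) = 5
u_2(T vs A) = 3
max payoff 6 at {R}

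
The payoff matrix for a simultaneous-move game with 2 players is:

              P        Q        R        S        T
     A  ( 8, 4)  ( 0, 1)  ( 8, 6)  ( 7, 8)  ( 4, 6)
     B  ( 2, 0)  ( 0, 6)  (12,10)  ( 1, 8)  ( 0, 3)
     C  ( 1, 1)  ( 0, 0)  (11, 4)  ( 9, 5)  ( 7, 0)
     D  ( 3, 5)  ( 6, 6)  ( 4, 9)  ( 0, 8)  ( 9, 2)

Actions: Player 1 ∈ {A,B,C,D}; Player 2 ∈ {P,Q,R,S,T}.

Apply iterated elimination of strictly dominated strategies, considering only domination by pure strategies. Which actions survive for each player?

Remaining: P1:{B,C} P2:{R,S}

P2 drop P (R beats it: A:6>4 B:10>0 C:4>1 D:9>5)
P2 drop Q (R beats it: A:6>1 B:10>6 C:4>0 D:9>6)
P1 drop A (C beats it: R:11>8 S:9>7 T:7>4)
P2 drop T (R beats it: B:10>3 C:4>0 D:9>2)
P1 drop D (B beats it: R:12>4 S:1>0)
P1→{B,C} P2→{R,S}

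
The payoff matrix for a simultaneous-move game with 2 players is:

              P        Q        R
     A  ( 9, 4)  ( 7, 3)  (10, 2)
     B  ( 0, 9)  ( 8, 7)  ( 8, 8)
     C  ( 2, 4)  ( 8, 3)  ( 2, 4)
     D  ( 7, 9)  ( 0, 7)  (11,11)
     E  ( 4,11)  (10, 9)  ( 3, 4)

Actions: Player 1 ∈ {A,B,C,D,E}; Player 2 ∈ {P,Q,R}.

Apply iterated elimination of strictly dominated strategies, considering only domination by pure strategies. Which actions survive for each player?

P1 drop C (E beats it: P:4>2 Q:10>8 R:3>2)
P2 drop Q (P beats it: A:4>3 B:9>7 D:9>7 E:11>9)
P1 drop B (A beats it: P:9>0 R:10>8)
P1 drop E (A beats it: P:9>4 R:10>3)
P1→{A,D} P2→{P,R}

Remaining: P1:{A,D} P2:{P,R}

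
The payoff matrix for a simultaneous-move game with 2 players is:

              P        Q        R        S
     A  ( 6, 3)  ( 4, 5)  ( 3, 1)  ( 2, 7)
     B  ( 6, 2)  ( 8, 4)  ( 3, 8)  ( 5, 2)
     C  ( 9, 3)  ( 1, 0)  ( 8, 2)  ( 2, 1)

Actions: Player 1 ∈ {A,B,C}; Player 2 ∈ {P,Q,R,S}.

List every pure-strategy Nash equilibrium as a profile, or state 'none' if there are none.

Nash profiles: (C,P)

(A,P): not NE [P1→C gives 9>6; P2→S gives 7>3]
(A,Q): not NE [P1→B gives 8>4; P2→S gives 7>5]
(A,R): not NE [P1→C gives 8>3; P2→S gives 7>1]
(A,S): not NE [P1→B gives 5>2]
(B,P): not NE [P1→C gives 9>6; P2→R gives 8>2]
(B,Q): not NE [P2→R gives 8>4]
(B,R): not NE [P1→C gives 8>3]
(B,S): not NE [P2→R gives 8>2]
(C,P): NE
(C,Q): not NE [P1→B gives 8>1; P2→P gives 3>0]
(C,R): not NE [P2→P gives 3>2]
(C,S): not NE [P1→B gives 5>2; P2→P gives 3>1]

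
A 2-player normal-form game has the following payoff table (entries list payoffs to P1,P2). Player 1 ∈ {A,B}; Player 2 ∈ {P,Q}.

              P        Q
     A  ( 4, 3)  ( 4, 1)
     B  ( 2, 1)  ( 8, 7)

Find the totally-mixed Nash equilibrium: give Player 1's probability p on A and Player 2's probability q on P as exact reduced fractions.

P1 indiff ⇒ q·4+(1-q)·4 = q·2+(1-q)·8 ⇒ q(2) = (1-q)(4) ⇒ q = 2/3
P2 indiff ⇒ p·3+(1-p)·1 = p·1+(1-p)·7 ⇒ p(2) = (1-p)(6) ⇒ p = 3/4

p=3/4, q=2/3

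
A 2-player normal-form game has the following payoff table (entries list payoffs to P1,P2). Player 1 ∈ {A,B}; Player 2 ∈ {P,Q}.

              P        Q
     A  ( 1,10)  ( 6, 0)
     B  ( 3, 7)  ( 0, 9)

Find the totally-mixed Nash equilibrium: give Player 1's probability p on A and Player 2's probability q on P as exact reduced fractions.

P1 indiff ⇒ q·1+(1-q)·6 = q·3+(1-q)·0 ⇒ q(-2) = (1-q)(-6) ⇒ q = 3/4
P2 indiff ⇒ p·10+(1-p)·7 = p·0+(1-p)·9 ⇒ p(10) = (1-p)(2) ⇒ p = 1/6

P1 mixes 1/6 on A; P2 mixes 3/4 on P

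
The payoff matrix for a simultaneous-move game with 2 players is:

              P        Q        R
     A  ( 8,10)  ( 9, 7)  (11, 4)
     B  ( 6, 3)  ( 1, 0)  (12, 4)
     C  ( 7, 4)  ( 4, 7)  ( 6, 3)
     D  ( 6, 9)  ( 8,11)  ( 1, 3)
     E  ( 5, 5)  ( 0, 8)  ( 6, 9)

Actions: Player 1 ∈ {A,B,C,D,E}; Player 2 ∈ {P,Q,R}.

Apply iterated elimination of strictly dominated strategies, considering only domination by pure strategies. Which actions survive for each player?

Remaining: P1:{A,B} P2:{P,R}

P1 drop C (A beats it: P:8>7 Q:9>4 R:11>6)
P1 drop D (A beats it: P:8>6 Q:9>8 R:11>1)
P1 drop E (A beats it: P:8>5 Q:9>0 R:11>6)
P2 drop Q (P beats it: A:10>7 B:3>0)
P1→{A,B} P2→{P,R}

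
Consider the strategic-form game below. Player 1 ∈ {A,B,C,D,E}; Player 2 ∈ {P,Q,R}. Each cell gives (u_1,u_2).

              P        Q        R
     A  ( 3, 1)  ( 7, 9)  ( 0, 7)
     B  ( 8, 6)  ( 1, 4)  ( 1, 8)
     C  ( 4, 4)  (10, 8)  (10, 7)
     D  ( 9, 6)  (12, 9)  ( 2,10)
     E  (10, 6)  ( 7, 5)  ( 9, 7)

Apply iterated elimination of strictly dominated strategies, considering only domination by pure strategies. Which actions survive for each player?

Survivors P1:{C,D} P2:{Q,R}

P1 drop A (C beats it: P:4>3 Q:10>7 R:10>0)
P1 drop B (D beats it: P:9>8 Q:12>1 R:2>1)
P2 drop P (R beats it: C:7>4 D:10>6 E:7>6)
P1 drop E (C beats it: Q:10>7 R:10>9)
P1→{C,D} P2→{Q,R}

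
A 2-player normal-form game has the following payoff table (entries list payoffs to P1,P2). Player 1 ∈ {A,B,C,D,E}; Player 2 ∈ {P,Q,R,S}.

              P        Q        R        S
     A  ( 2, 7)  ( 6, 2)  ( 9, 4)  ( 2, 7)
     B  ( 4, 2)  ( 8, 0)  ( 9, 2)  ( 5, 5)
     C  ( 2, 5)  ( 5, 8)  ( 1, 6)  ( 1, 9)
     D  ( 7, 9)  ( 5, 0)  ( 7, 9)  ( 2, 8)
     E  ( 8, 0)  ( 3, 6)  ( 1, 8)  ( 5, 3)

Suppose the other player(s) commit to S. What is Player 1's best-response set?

u_1(A vs S) = 2
u_1(B vs S) = 5
u_1(C vs S) = 1
u_1(D vs S) = 2
u_1(E vs S) = 5
max payoff 5 at {B,E}

P1 best: {B,E}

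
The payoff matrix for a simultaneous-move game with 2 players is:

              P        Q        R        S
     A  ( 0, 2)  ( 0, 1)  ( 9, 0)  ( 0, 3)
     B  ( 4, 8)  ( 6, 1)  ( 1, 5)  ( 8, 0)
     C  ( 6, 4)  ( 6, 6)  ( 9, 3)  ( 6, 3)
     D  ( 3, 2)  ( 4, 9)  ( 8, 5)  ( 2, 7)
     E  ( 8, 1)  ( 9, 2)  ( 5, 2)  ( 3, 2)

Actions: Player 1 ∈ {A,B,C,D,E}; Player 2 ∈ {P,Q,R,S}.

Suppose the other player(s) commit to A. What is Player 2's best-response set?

u_2(P vs A) = 2
u_2(Q vs A) = 1
u_2(R vs A) = 0
u_2(S vs A) = 3
max payoff 3 at {S}

P2 best: {S}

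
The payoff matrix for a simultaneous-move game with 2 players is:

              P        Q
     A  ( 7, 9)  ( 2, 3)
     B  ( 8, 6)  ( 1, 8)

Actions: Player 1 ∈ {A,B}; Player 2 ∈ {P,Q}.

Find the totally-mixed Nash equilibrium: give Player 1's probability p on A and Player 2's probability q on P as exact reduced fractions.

P1 indiff ⇒ q·7+(1-q)·2 = q·8+(1-q)·1 ⇒ q(-1) = (1-q)(-1) ⇒ q = 1/2
P2 indiff ⇒ p·9+(1-p)·6 = p·3+(1-p)·8 ⇒ p(6) = (1-p)(2) ⇒ p = 1/4

(p,q) = (1/4, 1/2)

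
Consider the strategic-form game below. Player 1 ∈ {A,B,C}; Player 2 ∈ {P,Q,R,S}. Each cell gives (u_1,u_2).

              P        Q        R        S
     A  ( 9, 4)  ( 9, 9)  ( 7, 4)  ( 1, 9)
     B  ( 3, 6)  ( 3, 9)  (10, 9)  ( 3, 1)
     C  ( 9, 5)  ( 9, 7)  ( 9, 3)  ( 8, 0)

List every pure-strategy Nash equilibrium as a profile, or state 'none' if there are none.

PSNE = {(A,Q), (B,R), (C,Q)}

(A,P): not NE [P2→S gives 9>4]
(A,Q): NE
(A,R): not NE [P1→B gives 10>7; P2→S gives 9>4]
(A,S): not NE [P1→C gives 8>1]
(B,P): not NE [P1→C gives 9>3; P2→R gives 9>6]
(B,Q): not NE [P1→C gives 9>3]
(B,R): NE
(B,S): not NE [P1→C gives 8>3; P2→R gives 9>1]
(C,P): not NE [P2→Q gives 7>5]
(C,Q): NE
(C,R): not NE [P1→B gives 10>9; P2→Q gives 7>3]
(C,S): not NE [P2→Q gives 7>0]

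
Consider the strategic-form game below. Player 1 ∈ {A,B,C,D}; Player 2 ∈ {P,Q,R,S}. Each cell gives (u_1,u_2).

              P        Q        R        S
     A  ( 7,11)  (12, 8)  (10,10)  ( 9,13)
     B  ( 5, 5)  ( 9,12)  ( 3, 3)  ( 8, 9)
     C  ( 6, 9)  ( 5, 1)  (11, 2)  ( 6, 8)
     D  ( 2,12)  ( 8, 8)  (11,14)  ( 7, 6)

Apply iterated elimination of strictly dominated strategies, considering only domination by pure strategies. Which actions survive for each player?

P1 drop B (A beats it: P:7>5 Q:12>9 R:10>3 S:9>8)
P2 drop Q (P beats it: A:11>8 C:9>1 D:12>8)
P1→{A,C,D} P2→{P,R,S}

IESDS → P1:{A,C,D} P2:{P,R,S}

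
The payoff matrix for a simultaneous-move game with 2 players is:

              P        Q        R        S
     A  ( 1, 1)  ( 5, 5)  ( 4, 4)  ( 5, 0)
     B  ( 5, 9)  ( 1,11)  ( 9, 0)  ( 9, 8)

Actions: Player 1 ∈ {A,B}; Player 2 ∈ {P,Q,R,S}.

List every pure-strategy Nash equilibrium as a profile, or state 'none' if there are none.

(A,P): not NE [P1→B gives 5>1; P2→Q gives 5>1]
(A,Q): NE
(A,R): not NE [P1→B gives 9>4; P2→Q gives 5>4]
(A,S): not NE [P1→B gives 9>5; P2→Q gives 5>0]
(B,P): not NE [P2→Q gives 11>9]
(B,Q): not NE [P1→A gives 5>1]
(B,R): not NE [P2→Q gives 11>0]
(B,S): not NE [P2→Q gives 11>8]

Nash profiles: (A,Q)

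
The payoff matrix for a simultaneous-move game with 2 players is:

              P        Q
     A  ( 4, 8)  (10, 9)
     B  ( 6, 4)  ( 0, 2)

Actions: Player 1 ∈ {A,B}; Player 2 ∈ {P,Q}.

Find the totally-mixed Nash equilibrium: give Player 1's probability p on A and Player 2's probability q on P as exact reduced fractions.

P1 indiff ⇒ q·4+(1-q)·10 = q·6+(1-q)·0 ⇒ q(-2) = (1-q)(-10) ⇒ q = 5/6
P2 indiff ⇒ p·8+(1-p)·4 = p·9+(1-p)·2 ⇒ p(-1) = (1-p)(-2) ⇒ p = 2/3

P1 mixes 2/3 on A; P2 mixes 5/6 on P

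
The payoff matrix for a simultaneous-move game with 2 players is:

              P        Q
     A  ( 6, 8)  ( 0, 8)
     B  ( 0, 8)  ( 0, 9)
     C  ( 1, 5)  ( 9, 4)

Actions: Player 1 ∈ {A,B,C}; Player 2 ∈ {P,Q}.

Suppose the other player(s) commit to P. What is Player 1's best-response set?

argmax u_1 = {A}

u_1(A vs P) = 6
u_1(B vs P) = 0
u_1(C vs P) = 1
max payoff 6 at {A}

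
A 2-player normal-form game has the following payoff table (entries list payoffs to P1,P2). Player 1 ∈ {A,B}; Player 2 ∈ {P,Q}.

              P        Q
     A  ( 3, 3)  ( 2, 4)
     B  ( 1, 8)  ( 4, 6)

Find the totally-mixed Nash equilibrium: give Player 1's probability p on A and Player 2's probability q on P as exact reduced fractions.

p=2/3, q=1/2

P1 indiff ⇒ q·3+(1-q)·2 = q·1+(1-q)·4 ⇒ q(2) = (1-q)(2) ⇒ q = 1/2
P2 indiff ⇒ p·3+(1-p)·8 = p·4+(1-p)·6 ⇒ p(-1) = (1-p)(-2) ⇒ p = 2/3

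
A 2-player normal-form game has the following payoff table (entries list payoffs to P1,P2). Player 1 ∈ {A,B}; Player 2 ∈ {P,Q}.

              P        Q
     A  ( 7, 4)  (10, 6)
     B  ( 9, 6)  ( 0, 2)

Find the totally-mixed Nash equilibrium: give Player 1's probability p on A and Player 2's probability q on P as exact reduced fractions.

P1 indiff ⇒ q·7+(1-q)·10 = q·9+(1-q)·0 ⇒ q(-2) = (1-q)(-10) ⇒ q = 5/6
P2 indiff ⇒ p·4+(1-p)·6 = p·6+(1-p)·2 ⇒ p(-2) = (1-p)(-4) ⇒ p = 2/3

P1 mixes 2/3 on A; P2 mixes 5/6 on P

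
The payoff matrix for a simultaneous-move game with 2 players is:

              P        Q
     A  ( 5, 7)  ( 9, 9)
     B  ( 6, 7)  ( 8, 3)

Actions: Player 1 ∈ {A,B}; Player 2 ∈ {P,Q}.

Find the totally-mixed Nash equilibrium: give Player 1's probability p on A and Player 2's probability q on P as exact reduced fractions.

P1 indiff ⇒ q·5+(1-q)·9 = q·6+(1-q)·8 ⇒ q(-1) = (1-q)(-1) ⇒ q = 1/2
P2 indiff ⇒ p·7+(1-p)·7 = p·9+(1-p)·3 ⇒ p(-2) = (1-p)(-4) ⇒ p = 2/3

p=2/3, q=1/2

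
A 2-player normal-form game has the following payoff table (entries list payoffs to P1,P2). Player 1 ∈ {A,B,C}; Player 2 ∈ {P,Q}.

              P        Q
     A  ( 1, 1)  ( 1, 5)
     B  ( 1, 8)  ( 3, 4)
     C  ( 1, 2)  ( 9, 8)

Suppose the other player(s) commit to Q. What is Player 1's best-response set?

P1 best: {C}

u_1(A vs Q) = 1
u_1(B vs Q) = 3
u_1(C vs Q) = 9
max payoff 9 at {C}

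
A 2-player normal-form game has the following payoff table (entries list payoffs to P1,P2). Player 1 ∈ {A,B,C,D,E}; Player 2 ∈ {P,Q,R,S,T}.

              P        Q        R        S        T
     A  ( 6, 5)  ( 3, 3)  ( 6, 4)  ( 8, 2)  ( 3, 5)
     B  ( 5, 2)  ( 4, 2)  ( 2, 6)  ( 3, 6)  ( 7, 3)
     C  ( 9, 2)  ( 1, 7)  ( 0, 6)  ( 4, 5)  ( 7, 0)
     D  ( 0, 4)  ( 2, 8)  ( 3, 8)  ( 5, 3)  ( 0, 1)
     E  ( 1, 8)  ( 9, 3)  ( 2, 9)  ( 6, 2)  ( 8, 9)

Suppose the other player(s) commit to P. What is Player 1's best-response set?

u_1(A vs P) = 6
u_1(B vs P) = 5
u_1(C vs P) = 9
u_1(D vs P) = 0
u_1(E vs P) = 1
max payoff 9 at {C}

P1 best: {C}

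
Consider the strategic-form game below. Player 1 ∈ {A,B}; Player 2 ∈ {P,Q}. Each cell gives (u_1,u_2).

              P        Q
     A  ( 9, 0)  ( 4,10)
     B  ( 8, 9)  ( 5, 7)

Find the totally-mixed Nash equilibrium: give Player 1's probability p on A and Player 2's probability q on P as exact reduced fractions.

P1 indiff ⇒ q·9+(1-q)·4 = q·8+(1-q)·5 ⇒ q(1) = (1-q)(1) ⇒ q = 1/2
P2 indiff ⇒ p·0+(1-p)·9 = p·10+(1-p)·7 ⇒ p(-10) = (1-p)(-2) ⇒ p = 1/6

P1 mixes 1/6 on A; P2 mixes 1/2 on P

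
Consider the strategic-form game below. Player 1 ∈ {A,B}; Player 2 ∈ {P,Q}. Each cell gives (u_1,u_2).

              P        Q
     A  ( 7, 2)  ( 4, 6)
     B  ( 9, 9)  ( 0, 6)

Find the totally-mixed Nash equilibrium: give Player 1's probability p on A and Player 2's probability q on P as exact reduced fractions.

P1 indiff ⇒ q·7+(1-q)·4 = q·9+(1-q)·0 ⇒ q(-2) = (1-q)(-4) ⇒ q = 2/3
P2 indiff ⇒ p·2+(1-p)·9 = p·6+(1-p)·6 ⇒ p(-4) = (1-p)(-3) ⇒ p = 3/7

p=3/7, q=2/3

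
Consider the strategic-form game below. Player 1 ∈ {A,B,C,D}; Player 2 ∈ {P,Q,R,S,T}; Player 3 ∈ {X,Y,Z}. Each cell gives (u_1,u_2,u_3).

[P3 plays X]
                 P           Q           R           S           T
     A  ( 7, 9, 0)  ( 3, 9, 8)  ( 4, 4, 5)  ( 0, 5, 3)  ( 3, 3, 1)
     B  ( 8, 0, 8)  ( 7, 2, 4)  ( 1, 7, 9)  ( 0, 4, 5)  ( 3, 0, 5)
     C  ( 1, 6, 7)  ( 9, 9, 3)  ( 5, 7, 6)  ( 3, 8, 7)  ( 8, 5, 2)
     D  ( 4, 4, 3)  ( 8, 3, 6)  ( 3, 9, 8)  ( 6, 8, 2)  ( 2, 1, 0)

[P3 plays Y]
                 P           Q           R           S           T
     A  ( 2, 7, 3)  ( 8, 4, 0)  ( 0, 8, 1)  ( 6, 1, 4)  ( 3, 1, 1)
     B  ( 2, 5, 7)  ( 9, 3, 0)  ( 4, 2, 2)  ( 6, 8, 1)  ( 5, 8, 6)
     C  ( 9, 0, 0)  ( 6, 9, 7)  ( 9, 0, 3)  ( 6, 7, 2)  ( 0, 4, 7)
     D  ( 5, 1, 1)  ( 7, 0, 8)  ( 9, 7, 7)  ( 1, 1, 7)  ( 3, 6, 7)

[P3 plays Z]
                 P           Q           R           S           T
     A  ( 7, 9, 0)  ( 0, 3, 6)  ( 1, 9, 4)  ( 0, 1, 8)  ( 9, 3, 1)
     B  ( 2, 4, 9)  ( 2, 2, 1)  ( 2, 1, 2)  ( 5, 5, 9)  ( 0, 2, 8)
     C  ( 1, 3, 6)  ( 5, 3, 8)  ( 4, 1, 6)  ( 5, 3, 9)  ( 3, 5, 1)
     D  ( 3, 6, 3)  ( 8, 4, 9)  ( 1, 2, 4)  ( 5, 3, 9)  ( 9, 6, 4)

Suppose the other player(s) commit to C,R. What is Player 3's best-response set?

argmax u_3 = {X,Z}

u_3(X vs C,R) = 6
u_3(Y vs C,R) = 3
u_3(Z vs C,R) = 6
max payoff 6 at {X,Z}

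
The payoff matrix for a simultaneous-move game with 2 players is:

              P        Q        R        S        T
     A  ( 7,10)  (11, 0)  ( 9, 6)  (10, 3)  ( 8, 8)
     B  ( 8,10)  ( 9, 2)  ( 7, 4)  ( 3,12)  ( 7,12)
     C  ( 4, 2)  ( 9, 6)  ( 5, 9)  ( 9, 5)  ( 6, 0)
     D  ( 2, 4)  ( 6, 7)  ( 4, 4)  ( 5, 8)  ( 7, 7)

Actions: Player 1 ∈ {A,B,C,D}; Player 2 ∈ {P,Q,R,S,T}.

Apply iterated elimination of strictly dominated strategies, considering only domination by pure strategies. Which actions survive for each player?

IESDS → P1:{A,B} P2:{P,S,T}

P1 drop C (A beats it: P:7>4 Q:11>9 R:9>5 S:10>9 T:8>6)
P1 drop D (A beats it: P:7>2 Q:11>6 R:9>4 S:10>5 T:8>7)
P2 drop Q (P beats it: A:10>0 B:10>2)
P2 drop R (P beats it: A:10>6 B:10>4)
P1→{A,B} P2→{P,S,T}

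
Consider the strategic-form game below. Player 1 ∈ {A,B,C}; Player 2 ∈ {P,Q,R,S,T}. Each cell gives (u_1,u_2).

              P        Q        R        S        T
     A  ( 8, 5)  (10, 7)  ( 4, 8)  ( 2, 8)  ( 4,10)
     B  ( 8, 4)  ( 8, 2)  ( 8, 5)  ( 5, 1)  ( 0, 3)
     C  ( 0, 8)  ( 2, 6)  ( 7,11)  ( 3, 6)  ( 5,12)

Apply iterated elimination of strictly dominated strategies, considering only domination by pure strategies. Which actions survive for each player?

IESDS → P1:{B,C} P2:{R,T}

P2 drop P (R beats it: A:8>5 B:5>4 C:11>8)
P2 drop Q (R beats it: A:8>7 B:5>2 C:11>6)
P1 drop A (C beats it: R:7>4 S:3>2 T:5>4)
P2 drop S (R beats it: B:5>1 C:11>6)
P1→{B,C} P2→{R,T}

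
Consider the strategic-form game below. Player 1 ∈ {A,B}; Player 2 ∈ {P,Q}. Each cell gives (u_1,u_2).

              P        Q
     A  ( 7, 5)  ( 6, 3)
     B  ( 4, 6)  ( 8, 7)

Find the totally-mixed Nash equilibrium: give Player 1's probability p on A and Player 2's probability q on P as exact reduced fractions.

P1 indiff ⇒ q·7+(1-q)·6 = q·4+(1-q)·8 ⇒ q(3) = (1-q)(2) ⇒ q = 2/5
P2 indiff ⇒ p·5+(1-p)·6 = p·3+(1-p)·7 ⇒ p(2) = (1-p)(1) ⇒ p = 1/3

(p,q) = (1/3, 2/5)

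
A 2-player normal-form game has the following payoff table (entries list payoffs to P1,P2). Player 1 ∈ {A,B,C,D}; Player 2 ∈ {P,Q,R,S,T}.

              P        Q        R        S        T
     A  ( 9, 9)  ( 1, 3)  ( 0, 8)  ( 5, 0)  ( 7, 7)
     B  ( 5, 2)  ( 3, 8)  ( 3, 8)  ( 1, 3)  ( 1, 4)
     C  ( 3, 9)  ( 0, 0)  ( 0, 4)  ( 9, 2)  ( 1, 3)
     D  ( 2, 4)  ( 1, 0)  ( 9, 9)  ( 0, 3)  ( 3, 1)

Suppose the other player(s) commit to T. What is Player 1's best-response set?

u_1(A vs T) = 7
u_1(B vs T) = 1
u_1(C vs T) = 1
u_1(D vs T) = 3
max payoff 7 at {A}

argmax u_1 = {A}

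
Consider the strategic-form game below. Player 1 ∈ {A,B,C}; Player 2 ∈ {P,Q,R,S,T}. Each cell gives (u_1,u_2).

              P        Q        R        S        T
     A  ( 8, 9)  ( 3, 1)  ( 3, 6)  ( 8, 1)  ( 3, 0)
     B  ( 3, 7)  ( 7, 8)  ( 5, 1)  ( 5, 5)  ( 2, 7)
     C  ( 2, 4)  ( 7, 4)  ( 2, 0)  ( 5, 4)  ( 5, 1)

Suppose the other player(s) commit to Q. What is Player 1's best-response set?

u_1(A vs Q) = 3
u_1(B vs Q) = 7
u_1(C vs Q) = 7
max payoff 7 at {B,C}

argmax u_1 = {B,C}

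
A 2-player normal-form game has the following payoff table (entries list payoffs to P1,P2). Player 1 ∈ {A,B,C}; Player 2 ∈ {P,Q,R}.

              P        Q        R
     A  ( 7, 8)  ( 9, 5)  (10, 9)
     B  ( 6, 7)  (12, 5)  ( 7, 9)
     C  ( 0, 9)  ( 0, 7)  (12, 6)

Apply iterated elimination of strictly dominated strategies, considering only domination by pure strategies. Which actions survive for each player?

P2 drop Q (P beats it: A:8>5 B:7>5 C:9>7)
P1 drop B (A beats it: P:7>6 R:10>7)
P1→{A,C} P2→{P,R}

Remaining: P1:{A,C} P2:{P,R}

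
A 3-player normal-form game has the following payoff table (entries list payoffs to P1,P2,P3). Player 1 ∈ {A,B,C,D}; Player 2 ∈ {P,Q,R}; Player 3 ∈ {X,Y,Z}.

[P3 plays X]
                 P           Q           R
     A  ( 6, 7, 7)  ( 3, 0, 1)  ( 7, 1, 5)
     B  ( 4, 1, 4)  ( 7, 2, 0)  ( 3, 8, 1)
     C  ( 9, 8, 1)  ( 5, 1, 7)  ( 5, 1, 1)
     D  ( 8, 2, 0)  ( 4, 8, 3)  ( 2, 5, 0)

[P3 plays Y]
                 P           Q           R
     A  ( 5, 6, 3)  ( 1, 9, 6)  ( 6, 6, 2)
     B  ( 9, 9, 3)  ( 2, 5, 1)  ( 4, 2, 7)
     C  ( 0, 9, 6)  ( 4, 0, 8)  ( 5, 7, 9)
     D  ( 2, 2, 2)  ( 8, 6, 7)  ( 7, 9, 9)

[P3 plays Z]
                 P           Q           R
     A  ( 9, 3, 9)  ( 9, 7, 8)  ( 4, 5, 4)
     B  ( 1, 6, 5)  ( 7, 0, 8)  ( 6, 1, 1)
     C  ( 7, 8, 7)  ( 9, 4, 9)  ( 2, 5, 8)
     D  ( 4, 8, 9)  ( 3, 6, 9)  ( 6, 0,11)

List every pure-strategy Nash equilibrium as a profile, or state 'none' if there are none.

(A,P,X): not NE [P1→C gives 9>6; P3→Z gives 9>7]
(A,P,Y): not NE [P1→B gives 9>5; P2→Q gives 9>6; P3→Z gives 9>3]
(A,P,Z): not NE [P2→Q gives 7>3]
(A,Q,X): not NE [P1→B gives 7>3; P2→P gives 7>0; P3→Z gives 8>1]
(A,Q,Y): not NE [P1→D gives 8>1; P3→Z gives 8>6]
(A,Q,Z): NE
(A,R,X): not NE [P2→P gives 7>1]
(A,R,Y): not NE [P1→D gives 7>6; P2→Q gives 9>6; P3→X gives 5>2]
(A,R,Z): not NE [P1→D gives 6>4; P2→Q gives 7>5; P3→X gives 5>4]
(B,P,X): not NE [P1→C gives 9>4; P2→R gives 8>1; P3→Z gives 5>4]
(B,P,Y): not NE [P3→Z gives 5>3]
(B,P,Z): not NE [P1→A gives 9>1]
(B,Q,X): not NE [P2→R gives 8>2; P3→Z gives 8>0]
(B,Q,Y): not NE [P1→D gives 8>2; P2→P gives 9>5; P3→Z gives 8>1]
(B,Q,Z): not NE [P1→C gives 9>7; P2→P gives 6>0]
(B,R,X): not NE [P1→A gives 7>3; P3→Y gives 7>1]
(B,R,Y): not NE [P1→D gives 7>4; P2→P gives 9>2]
(B,R,Z): not NE [P2→P gives 6>1; P3→Y gives 7>1]
(C,P,X): not NE [P3→Z gives 7>1]
(C,P,Y): not NE [P1→B gives 9>0; P3→Z gives 7>6]
(C,P,Z): not NE [P1→A gives 9>7]
(C,Q,X): not NE [P1→B gives 7>5; P2→P gives 8>1; P3→Z gives 9>7]
(C,Q,Y): not NE [P1→D gives 8>4; P2→P gives 9>0; P3→Z gives 9>8]
(C,Q,Z): not NE [P2→P gives 8>4]
(C,R,X): not NE [P1→A gives 7>5; P2→P gives 8>1; P3→Y gives 9>1]
(C,R,Y): not NE [P1→D gives 7>5; P2→P gives 9>7]
(C,R,Z): not NE [P1→D gives 6>2; P2→P gives 8>5; P3→Y gives 9>8]
(D,P,X): not NE [P1→C gives 9>8; P2→Q gives 8>2; P3→Z gives 9>0]
(D,P,Y): not NE [P1→B gives 9>2; P2→R gives 9>2; P3→Z gives 9>2]
(D,P,Z): not NE [P1→A gives 9>4]
(D,Q,X): not NE [P1→B gives 7>4; P3→Z gives 9>3]
(D,Q,Y): not NE [P2→R gives 9>6; P3→Z gives 9>7]
(D,Q,Z): not NE [P1→C gives 9>3; P2→P gives 8>6]
(D,R,X): not NE [P1→A gives 7>2; P2→Q gives 8>5; P3→Z gives 11>0]
(D,R,Y): not NE [P3→Z gives 11>9]
(D,R,Z): not NE [P2→P gives 8>0]

Nash profiles: (A,Q,Z)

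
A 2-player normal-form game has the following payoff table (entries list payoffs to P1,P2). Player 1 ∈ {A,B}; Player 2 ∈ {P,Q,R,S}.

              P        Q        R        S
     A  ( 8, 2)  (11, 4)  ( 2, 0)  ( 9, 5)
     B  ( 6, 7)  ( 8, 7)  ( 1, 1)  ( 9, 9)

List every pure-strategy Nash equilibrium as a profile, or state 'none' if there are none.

(A,P): not NE [P2→S gives 5>2]
(A,Q): not NE [P2→S gives 5>4]
(A,R): not NE [P2→S gives 5>0]
(A,S): NE
(B,P): not NE [P1→A gives 8>6; P2→S gives 9>7]
(B,Q): not NE [P1→A gives 11>8; P2→S gives 9>7]
(B,R): not NE [P1→A gives 2>1; P2→S gives 9>1]
(B,S): NE

Nash profiles: (A,S), (B,S)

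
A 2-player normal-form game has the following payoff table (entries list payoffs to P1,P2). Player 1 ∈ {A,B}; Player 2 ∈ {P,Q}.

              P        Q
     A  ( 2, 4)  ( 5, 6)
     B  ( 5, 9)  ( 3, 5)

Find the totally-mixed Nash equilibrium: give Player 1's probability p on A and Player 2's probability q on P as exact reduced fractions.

P1 indiff ⇒ q·2+(1-q)·5 = q·5+(1-q)·3 ⇒ q(-3) = (1-q)(-2) ⇒ q = 2/5
P2 indiff ⇒ p·4+(1-p)·9 = p·6+(1-p)·5 ⇒ p(-2) = (1-p)(-4) ⇒ p = 2/3

(p,q) = (2/3, 2/5)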